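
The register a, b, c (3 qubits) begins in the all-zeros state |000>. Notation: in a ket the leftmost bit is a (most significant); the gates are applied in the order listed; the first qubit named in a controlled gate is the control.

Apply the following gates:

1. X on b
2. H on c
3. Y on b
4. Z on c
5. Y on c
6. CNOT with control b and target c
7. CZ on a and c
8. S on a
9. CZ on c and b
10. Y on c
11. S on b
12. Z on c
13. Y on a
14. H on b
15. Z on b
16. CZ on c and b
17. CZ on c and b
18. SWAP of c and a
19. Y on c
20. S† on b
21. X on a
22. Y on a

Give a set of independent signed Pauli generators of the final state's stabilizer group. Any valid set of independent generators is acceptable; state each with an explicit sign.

One valid set of independent stabilizer generators is -XII, +IYI, +IIZ (any independent generating set of the same group is equally correct).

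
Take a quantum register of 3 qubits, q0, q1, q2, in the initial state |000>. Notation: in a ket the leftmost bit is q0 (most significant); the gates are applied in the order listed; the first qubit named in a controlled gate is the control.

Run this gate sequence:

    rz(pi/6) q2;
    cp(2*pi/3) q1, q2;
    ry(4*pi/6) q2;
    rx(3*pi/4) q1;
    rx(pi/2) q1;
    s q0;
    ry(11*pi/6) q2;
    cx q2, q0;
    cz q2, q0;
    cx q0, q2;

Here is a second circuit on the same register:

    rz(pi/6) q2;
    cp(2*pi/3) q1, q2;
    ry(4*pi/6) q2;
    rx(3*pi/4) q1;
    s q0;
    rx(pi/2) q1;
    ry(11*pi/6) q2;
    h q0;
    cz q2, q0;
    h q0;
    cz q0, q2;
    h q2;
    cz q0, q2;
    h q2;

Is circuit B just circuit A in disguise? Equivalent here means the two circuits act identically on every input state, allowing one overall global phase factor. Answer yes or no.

Yes, they are equivalent — the unitaries differ by at most a global phase.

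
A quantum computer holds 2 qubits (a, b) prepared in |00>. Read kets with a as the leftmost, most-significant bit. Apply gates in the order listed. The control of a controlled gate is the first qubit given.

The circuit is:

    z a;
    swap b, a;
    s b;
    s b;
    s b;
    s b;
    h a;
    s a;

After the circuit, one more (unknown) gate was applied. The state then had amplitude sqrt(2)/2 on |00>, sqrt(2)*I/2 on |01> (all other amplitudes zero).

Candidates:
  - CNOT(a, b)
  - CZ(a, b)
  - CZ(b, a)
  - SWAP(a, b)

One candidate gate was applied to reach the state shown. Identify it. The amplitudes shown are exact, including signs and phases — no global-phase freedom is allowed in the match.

The unique candidate consistent with the amplitudes is SWAP(a, b).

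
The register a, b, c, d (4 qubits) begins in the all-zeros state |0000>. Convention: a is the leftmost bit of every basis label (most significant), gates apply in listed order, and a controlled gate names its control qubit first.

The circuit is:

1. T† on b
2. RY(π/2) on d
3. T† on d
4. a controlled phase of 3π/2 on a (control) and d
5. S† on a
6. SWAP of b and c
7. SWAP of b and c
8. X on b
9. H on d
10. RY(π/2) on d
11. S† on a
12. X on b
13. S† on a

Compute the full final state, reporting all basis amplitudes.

The resulting statevector has amplitude -sqrt(2)*exp(3*I*pi/4)/2 on |0000>, sqrt(2)/2 on |0001>, and 0 on every other basis state. Key observation: gates 6-7 undo each other exactly, leaving only the rest of the circuit to track.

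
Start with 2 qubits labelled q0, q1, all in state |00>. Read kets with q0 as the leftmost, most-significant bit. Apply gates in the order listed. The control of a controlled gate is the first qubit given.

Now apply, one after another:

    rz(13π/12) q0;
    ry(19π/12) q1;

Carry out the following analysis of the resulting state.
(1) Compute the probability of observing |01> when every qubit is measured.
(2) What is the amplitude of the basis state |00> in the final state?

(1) Outcome |01> occurs with probability -sqrt(6)/8 + sqrt(2)/8 + 1/2.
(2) The final state's coefficient on |00> equals -sqrt(3)*sqrt(1/2 - sqrt(2)/4)*exp(-13*I*pi/24)/2 - sqrt(sqrt(2)/4 + 1/2)*exp(-13*I*pi/24)/2.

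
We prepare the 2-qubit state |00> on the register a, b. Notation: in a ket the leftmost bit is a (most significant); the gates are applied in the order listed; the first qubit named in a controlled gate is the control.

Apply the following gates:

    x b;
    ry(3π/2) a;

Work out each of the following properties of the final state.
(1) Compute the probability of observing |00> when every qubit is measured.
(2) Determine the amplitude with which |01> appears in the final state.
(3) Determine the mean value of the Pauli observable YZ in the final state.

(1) The probability of measuring |00> is 0.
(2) The final state's coefficient on |01> equals -sqrt(2)/2.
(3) In the final state, YZ has expectation 0.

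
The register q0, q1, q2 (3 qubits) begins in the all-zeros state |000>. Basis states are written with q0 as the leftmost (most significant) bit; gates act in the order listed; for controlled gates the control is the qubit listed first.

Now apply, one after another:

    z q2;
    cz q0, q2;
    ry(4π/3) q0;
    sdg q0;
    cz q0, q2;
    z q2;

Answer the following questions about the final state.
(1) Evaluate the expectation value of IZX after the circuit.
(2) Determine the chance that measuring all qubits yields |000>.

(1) In the final state, IZX has expectation 0.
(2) A full measurement returns |000> with probability 1/4.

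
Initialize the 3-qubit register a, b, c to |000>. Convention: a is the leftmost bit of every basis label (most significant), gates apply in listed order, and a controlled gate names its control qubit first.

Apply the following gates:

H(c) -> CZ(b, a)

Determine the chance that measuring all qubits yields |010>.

A full measurement returns |010> with probability 0.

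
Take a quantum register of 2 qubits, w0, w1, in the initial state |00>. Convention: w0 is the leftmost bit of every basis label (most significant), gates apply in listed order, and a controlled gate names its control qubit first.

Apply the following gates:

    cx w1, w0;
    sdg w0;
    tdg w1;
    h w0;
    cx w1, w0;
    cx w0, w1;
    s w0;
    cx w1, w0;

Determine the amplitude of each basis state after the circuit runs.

The resulting statevector has amplitude sqrt(2)/2 on |00>, sqrt(2)*I/2 on |01>, 0 on |10>, 0 on |11>.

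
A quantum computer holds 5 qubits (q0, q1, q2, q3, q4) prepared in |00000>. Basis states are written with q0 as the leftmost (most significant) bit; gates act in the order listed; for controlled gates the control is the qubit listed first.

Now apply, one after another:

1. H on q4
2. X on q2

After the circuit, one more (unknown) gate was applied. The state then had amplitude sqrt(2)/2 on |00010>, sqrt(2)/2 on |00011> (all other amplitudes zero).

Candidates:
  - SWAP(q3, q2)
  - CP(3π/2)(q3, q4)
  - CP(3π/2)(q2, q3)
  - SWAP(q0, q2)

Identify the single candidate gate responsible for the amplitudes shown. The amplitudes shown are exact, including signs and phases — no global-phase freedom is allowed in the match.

The unique candidate consistent with the amplitudes is SWAP(q3, q2).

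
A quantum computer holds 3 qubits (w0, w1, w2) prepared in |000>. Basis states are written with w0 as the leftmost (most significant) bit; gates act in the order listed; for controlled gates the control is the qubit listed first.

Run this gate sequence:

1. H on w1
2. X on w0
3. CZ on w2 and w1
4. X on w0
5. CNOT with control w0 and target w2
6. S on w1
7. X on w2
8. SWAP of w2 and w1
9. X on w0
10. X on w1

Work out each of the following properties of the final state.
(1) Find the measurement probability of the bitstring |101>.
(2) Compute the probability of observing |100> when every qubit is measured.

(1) The probability of measuring |101> is 1/2.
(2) Outcome |100> occurs with probability 1/2.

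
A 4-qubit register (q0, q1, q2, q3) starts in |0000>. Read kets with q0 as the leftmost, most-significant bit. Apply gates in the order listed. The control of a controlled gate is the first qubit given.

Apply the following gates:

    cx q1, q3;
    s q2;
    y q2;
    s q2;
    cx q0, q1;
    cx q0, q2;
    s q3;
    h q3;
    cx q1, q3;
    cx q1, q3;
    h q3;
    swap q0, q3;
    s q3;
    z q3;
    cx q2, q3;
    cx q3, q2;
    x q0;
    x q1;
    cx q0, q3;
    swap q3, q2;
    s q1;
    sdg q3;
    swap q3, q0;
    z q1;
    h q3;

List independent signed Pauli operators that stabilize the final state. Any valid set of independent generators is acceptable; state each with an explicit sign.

The final state is stabilized by the group generated by -IIIX, +ZIII, -IZII, +IIZI; other independent generating sets are equally valid. Key observation: steps 8-11 multiply out to the identity, so the circuit reduces to the remaining gates.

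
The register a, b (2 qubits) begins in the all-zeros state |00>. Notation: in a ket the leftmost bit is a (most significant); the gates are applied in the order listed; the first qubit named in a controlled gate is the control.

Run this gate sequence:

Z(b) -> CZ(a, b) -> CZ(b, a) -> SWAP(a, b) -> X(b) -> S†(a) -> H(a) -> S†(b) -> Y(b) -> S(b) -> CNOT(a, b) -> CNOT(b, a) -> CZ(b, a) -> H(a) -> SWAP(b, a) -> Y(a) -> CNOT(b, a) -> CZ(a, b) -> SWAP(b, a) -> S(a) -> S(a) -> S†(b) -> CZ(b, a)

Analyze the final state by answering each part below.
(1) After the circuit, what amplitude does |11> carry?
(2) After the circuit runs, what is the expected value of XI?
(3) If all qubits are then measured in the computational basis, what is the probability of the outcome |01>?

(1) The amplitude on |11> is -1/2.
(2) The observable XI averages to 1.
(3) The probability of measuring |01> is 1/4.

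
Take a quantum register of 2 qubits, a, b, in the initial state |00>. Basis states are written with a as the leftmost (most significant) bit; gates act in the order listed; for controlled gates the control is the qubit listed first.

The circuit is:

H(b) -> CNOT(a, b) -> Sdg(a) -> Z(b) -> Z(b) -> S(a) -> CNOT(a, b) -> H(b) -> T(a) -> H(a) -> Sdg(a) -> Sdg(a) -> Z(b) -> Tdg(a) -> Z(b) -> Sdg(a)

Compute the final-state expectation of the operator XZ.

In the final state, XZ has expectation sqrt(2)/2. Key observation: the block from step 1 through step 8 cancels to the identity and can be dropped.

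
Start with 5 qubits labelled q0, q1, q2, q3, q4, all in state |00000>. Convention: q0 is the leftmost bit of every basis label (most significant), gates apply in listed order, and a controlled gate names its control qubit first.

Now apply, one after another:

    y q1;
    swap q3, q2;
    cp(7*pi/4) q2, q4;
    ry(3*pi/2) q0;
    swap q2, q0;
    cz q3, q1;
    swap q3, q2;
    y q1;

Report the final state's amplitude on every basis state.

The resulting statevector has amplitude -sqrt(2)/2 on |00000>, sqrt(2)/2 on |00010>, and 0 on every other basis state.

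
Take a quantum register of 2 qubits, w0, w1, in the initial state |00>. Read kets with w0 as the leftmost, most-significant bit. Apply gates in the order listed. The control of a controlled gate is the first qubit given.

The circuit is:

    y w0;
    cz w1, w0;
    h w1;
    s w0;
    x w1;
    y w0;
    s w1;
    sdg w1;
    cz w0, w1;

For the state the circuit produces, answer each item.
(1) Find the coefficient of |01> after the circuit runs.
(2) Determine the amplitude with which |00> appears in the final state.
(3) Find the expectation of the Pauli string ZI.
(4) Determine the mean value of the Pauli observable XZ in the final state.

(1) The final state's coefficient on |01> equals sqrt(2)*I/2.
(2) The final state's coefficient on |00> equals sqrt(2)*I/2.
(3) In the final state, ZI has expectation 1.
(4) The observable XZ averages to 0.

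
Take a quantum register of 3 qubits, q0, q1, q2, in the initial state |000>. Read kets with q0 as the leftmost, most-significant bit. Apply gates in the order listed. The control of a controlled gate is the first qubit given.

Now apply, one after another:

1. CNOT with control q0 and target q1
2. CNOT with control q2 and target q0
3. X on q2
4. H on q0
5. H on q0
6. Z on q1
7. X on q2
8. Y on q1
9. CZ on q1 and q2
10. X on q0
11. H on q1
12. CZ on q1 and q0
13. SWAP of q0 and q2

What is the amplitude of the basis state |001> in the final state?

The final state's coefficient on |001> equals sqrt(2)*I/2.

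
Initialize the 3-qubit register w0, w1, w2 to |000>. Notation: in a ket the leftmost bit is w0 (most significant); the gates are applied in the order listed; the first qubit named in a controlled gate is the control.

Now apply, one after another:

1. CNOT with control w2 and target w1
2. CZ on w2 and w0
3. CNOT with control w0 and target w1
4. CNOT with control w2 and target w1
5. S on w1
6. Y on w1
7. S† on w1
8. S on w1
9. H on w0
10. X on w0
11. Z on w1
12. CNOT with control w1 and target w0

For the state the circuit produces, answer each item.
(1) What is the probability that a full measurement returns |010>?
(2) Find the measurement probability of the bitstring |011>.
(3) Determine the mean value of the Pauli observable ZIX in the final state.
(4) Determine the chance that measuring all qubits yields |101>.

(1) The probability of measuring |010> is 1/2.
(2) Outcome |011> occurs with probability 0.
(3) In the final state, ZIX has expectation 0.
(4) The probability of measuring |101> is 0.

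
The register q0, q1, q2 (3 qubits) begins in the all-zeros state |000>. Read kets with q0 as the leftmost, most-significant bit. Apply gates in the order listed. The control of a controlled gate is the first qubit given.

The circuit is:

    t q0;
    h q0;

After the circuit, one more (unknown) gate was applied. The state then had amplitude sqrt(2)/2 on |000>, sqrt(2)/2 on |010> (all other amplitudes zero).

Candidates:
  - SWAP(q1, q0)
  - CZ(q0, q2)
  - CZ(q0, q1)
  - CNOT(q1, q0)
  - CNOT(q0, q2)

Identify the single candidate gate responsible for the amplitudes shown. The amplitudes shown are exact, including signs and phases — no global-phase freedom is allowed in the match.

The unique candidate consistent with the amplitudes is SWAP(q1, q0).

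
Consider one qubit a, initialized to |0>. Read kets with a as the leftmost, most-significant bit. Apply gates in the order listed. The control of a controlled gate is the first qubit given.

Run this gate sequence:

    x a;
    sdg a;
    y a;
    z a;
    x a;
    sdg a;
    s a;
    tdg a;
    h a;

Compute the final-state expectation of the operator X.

The expectation value of X is -1.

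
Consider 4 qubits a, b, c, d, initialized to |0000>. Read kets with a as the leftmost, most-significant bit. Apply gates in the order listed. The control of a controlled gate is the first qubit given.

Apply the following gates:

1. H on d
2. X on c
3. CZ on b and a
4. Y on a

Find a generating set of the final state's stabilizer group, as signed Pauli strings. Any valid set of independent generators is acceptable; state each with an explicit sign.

One valid set of independent stabilizer generators is +IIIX, -ZIII, +IZII, -IIZI (any independent generating set of the same group is equally correct).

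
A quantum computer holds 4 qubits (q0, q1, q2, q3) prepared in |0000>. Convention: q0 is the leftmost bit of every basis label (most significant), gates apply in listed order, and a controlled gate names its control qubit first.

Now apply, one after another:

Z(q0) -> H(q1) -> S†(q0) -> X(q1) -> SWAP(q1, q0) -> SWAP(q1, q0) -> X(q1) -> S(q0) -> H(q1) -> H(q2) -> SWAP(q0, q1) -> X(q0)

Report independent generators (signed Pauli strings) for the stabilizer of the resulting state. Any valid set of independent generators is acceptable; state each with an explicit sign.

The stabilizer group can be generated by +IIXI, -ZIII, +IZII, +IIIZ, among other valid generating sets. Key observation: the block from step 2 through step 9 cancels to the identity and can be dropped.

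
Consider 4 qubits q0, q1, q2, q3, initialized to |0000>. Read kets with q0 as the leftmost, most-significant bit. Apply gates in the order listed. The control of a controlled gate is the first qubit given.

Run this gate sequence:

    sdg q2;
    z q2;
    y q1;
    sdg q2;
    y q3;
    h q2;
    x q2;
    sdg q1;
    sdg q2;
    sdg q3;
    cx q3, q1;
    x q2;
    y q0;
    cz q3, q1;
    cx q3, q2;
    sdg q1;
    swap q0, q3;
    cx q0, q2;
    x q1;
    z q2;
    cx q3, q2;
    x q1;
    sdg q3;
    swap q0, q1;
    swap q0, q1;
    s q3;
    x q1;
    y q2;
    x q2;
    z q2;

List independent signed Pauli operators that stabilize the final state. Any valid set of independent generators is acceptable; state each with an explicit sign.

One valid set of independent stabilizer generators is +IIYI, -ZIII, -IZII, -IIIZ (any independent generating set of the same group is equally correct).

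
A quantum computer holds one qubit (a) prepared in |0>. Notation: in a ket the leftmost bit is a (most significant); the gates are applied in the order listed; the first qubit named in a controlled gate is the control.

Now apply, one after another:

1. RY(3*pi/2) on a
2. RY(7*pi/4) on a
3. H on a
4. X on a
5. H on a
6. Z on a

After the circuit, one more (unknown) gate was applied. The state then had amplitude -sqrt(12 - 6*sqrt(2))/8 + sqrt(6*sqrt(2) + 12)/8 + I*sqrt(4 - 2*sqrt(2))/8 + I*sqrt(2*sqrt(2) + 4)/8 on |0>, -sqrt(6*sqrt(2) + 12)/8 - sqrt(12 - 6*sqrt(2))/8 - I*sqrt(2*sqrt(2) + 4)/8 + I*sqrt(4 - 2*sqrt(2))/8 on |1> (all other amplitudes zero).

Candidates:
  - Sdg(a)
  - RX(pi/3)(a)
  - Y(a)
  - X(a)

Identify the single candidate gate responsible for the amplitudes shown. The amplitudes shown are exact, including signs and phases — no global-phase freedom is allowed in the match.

The unique candidate consistent with the amplitudes is RX(pi/3)(a).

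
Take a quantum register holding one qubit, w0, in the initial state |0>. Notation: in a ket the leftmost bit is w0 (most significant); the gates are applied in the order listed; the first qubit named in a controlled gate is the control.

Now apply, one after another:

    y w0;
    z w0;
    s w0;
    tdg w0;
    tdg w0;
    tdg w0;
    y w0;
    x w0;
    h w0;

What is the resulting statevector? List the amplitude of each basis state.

The final amplitudes are sqrt(2)*exp(3*I*pi/4)/2 on |0>, -sqrt(2)*exp(3*I*pi/4)/2 on |1>.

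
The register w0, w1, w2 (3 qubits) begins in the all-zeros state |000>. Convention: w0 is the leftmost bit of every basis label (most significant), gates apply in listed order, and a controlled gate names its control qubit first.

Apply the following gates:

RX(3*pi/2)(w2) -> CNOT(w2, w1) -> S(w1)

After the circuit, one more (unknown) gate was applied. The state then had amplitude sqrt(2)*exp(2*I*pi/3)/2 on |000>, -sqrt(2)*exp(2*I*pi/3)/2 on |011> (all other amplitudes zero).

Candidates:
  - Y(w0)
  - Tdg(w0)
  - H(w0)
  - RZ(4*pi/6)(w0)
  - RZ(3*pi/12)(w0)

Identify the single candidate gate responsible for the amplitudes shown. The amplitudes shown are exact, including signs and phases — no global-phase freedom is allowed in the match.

The applied gate was RZ(4*pi/6)(w0).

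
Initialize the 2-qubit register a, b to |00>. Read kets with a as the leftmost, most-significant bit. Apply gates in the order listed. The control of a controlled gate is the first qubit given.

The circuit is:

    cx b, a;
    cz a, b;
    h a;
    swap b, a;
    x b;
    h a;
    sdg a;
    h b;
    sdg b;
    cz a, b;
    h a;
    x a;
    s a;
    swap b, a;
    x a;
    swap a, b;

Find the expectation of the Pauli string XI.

The expectation value of XI is 1.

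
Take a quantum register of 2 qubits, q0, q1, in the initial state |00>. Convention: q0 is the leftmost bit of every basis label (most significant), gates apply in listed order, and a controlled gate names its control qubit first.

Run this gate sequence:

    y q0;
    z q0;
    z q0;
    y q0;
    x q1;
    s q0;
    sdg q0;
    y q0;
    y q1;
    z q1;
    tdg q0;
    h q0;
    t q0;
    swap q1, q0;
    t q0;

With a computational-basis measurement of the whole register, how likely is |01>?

A full measurement returns |01> with probability 1/2.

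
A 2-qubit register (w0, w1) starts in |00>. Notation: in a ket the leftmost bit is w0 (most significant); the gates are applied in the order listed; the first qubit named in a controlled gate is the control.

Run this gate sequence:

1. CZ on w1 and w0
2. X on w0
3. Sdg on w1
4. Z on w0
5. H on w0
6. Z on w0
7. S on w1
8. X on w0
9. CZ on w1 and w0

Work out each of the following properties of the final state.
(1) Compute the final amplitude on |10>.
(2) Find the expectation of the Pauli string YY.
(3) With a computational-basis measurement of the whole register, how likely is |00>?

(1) The amplitude on |10> is -sqrt(2)/2.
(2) In the final state, YY has expectation 0.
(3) A full measurement returns |00> with probability 1/2.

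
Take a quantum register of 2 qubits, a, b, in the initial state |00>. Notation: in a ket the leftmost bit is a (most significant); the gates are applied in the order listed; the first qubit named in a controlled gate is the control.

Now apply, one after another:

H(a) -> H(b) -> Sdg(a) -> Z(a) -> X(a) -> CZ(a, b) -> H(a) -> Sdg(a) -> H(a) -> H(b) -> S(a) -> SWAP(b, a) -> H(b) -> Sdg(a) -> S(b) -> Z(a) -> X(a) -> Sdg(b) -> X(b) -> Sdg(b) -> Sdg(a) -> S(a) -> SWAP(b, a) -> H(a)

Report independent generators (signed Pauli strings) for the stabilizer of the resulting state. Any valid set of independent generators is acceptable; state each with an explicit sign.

One valid set of independent stabilizer generators is -XZ, +ZX (any independent generating set of the same group is equally correct).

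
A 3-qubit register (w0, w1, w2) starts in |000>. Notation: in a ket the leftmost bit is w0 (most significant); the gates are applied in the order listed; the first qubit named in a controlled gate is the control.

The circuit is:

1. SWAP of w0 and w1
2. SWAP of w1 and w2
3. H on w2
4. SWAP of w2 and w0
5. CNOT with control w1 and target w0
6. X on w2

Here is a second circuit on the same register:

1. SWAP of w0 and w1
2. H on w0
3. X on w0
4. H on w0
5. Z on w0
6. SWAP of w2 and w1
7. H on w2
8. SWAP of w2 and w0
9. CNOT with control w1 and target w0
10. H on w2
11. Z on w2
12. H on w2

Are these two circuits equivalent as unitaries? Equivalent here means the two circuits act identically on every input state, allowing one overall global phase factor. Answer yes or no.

Yes, they are equivalent — the unitaries differ by at most a global phase.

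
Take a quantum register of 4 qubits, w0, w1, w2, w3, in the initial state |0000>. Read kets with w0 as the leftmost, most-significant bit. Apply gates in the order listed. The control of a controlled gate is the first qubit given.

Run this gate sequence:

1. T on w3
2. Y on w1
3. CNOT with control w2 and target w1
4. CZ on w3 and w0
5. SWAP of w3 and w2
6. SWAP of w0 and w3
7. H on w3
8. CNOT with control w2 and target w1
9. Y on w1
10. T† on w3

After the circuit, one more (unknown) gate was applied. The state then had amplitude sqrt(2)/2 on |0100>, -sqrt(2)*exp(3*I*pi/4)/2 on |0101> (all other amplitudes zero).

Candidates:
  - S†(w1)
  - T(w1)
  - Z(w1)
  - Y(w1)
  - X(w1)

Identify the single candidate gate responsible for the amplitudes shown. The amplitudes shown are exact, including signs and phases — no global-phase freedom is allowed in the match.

The applied gate was X(w1).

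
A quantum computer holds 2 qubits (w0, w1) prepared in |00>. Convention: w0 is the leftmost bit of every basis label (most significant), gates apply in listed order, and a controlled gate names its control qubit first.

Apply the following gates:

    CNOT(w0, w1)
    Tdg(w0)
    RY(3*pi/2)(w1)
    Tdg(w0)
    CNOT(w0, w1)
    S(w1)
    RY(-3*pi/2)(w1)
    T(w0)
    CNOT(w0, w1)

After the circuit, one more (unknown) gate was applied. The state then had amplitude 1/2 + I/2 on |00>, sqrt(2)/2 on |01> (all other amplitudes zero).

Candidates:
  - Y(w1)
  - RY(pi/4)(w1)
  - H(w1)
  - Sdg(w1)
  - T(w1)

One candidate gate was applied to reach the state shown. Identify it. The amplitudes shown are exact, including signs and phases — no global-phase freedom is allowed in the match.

The applied gate was T(w1).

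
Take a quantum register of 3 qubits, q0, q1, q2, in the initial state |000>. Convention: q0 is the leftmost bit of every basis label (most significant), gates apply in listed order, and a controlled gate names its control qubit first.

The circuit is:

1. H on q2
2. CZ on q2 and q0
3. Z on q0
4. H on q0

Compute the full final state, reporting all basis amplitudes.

The resulting statevector has amplitude 1/2 on |000>, 1/2 on |001>, 0 on |010>, 0 on |011>, 1/2 on |100>, 1/2 on |101>, 0 on |110>, 0 on |111>.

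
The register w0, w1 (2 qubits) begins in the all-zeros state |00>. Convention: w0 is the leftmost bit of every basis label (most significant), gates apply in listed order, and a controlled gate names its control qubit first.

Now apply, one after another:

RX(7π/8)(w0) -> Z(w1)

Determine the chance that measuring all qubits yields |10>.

Outcome |10> occurs with probability sin(7*pi/16)**2.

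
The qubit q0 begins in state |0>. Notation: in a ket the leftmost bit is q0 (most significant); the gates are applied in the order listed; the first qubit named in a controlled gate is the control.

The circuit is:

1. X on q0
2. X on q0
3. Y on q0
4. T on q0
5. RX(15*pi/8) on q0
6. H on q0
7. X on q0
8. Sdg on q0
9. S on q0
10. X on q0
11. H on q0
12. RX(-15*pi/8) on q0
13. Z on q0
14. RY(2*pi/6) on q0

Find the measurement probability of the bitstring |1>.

The probability of measuring |1> is 3/4. Key observation: steps 5-12 multiply out to the identity, so the circuit reduces to the remaining gates.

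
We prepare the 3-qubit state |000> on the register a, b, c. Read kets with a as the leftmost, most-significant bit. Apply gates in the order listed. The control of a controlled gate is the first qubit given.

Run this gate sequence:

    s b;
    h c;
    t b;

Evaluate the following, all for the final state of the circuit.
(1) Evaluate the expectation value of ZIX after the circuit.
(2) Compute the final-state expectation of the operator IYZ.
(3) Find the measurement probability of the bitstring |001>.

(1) In the final state, ZIX has expectation 1.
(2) The expectation value of IYZ is 0.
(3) The probability of measuring |001> is 1/2.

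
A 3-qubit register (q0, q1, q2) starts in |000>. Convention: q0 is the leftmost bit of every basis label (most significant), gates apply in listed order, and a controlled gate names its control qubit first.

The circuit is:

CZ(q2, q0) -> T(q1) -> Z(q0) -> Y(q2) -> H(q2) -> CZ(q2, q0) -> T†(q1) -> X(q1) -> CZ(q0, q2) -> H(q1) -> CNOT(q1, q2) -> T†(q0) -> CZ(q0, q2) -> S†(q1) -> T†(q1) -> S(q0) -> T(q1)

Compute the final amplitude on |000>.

The final state's coefficient on |000> equals I/2.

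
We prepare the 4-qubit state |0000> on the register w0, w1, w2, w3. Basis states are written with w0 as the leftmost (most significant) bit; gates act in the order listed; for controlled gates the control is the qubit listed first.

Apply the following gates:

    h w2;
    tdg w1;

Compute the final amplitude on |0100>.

The final state's coefficient on |0100> equals 0.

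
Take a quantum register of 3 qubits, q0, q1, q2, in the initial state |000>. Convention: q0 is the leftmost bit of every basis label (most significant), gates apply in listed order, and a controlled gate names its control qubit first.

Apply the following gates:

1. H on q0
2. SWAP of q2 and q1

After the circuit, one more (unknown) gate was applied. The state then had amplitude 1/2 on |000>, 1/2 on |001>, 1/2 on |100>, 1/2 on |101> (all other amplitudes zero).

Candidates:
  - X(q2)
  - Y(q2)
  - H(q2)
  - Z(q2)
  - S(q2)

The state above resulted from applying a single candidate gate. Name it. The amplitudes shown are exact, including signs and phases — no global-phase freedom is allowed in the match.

The applied gate was H(q2).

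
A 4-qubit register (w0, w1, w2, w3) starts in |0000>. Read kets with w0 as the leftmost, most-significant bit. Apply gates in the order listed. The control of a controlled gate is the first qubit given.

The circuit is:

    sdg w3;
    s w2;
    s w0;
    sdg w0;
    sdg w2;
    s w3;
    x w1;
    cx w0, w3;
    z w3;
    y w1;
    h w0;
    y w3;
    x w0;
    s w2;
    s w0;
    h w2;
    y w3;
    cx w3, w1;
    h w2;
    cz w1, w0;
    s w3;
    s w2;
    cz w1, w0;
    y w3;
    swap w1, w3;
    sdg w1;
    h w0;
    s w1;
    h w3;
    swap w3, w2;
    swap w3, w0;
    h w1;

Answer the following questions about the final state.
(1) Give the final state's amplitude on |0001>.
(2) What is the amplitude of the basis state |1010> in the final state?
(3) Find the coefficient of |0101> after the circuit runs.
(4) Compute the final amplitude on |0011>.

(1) The final state's coefficient on |0001> equals 1/4 - I/4. Key observation: gates 1-6 undo each other exactly, leaving only the rest of the circuit to track.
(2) |1010> carries amplitude 0 in the final state.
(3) |0101> carries amplitude -1/4 + I/4 in the final state.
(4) |0011> carries amplitude 1/4 - I/4 in the final state.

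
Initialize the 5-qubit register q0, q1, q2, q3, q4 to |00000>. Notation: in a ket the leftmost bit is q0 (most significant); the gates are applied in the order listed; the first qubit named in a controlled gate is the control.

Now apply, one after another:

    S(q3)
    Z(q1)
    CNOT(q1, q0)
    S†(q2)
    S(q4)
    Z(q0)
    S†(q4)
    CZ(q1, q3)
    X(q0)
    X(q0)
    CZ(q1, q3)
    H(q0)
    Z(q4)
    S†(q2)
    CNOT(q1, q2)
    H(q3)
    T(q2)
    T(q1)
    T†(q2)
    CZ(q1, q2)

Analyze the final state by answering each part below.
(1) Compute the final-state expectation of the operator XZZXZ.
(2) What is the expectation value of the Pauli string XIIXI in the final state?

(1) The expectation value of XZZXZ is 1. Key observation: gates 8-11 undo each other exactly, leaving only the rest of the circuit to track.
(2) In the final state, XIIXI has expectation 1.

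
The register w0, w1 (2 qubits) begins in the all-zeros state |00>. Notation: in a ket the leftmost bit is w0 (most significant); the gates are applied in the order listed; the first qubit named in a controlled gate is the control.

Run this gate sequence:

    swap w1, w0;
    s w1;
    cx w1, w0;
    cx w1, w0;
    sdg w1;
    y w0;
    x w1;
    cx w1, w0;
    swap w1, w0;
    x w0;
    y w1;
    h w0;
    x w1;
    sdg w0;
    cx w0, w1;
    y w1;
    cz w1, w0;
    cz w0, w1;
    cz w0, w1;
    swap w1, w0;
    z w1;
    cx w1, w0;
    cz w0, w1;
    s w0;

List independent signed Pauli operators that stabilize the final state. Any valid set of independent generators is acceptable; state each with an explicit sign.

The final state is stabilized by the group generated by +IY, -ZI; other independent generating sets are equally valid. Key observation: gates 2-5 undo each other exactly, leaving only the rest of the circuit to track.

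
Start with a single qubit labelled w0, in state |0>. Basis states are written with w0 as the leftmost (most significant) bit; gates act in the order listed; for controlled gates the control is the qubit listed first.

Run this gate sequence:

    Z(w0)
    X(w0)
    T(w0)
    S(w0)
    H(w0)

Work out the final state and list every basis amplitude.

The resulting statevector has amplitude sqrt(2)*exp(3*I*pi/4)/2 on |0>, -sqrt(2)*exp(3*I*pi/4)/2 on |1>.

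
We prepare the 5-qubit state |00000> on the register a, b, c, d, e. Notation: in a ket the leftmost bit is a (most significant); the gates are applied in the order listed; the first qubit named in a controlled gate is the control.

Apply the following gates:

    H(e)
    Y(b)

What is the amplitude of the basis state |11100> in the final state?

The final state's coefficient on |11100> equals 0.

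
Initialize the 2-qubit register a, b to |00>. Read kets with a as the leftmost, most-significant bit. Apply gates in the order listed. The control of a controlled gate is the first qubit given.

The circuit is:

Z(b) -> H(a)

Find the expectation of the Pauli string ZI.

The expectation value of ZI is 0.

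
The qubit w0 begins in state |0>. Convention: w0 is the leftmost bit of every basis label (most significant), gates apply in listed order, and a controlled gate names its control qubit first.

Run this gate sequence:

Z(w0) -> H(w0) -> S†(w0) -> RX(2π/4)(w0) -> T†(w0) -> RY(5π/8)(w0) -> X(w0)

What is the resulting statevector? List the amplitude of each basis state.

The final amplitudes are -exp(I*pi/4)*cos(5*pi/16) on |0>, exp(I*pi/4)*sin(5*pi/16) on |1>.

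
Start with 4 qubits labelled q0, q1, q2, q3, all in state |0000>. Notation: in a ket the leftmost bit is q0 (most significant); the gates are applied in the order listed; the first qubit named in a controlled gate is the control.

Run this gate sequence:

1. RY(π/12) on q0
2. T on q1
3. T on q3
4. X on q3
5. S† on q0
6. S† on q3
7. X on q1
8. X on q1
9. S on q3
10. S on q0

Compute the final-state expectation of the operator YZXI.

The expectation value of YZXI is 0. Key observation: the block from step 5 through step 10 cancels to the identity and can be dropped.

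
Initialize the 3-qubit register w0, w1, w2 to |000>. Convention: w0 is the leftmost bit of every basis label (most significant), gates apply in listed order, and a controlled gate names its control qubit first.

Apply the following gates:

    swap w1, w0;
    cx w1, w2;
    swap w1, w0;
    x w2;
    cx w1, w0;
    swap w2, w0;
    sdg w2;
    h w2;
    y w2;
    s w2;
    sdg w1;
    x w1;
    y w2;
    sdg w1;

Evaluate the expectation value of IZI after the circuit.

The observable IZI averages to -1.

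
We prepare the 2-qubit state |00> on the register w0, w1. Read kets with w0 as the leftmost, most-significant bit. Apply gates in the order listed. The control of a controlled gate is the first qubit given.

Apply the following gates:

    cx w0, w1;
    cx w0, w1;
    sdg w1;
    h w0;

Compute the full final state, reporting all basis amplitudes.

The resulting statevector has amplitude sqrt(2)/2 on |00>, 0 on |01>, sqrt(2)/2 on |10>, 0 on |11>. Key observation: gates 1-2 undo each other exactly, leaving only the rest of the circuit to track.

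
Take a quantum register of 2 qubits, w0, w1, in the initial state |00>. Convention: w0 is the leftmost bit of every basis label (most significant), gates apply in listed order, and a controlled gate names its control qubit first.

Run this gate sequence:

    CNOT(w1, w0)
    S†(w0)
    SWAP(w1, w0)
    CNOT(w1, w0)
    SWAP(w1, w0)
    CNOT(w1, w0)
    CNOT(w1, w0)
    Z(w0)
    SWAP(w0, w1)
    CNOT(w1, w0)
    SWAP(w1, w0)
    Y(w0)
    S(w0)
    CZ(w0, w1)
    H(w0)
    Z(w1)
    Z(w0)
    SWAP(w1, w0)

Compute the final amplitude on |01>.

The final state's coefficient on |01> equals -sqrt(2)/2. Key observation: the block from step 6 through step 7 cancels to the identity and can be dropped.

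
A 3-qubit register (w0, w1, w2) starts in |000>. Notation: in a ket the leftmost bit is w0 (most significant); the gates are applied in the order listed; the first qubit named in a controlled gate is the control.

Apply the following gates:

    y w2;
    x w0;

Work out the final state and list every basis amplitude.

After the circuit, the state carries amplitude I on |101>, and 0 on every other basis state.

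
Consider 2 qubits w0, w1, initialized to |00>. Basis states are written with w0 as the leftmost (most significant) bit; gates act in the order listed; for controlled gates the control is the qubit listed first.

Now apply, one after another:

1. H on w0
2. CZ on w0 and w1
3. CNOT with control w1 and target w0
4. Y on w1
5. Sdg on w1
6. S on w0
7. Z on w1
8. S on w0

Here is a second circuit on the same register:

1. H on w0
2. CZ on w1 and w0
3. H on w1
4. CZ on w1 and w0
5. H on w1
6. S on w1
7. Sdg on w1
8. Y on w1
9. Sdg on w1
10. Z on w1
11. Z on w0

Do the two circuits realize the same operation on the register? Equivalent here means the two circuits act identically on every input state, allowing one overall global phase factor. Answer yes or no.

No: there is an input state on which the two circuits produce genuinely different outputs (not merely differing by a phase).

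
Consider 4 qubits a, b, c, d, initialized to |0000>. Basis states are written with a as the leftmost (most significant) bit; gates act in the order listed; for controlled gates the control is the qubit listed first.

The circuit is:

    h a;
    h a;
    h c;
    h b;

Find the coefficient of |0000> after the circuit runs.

The amplitude on |0000> is 1/2. Key observation: steps 1-2 multiply out to the identity, so the circuit reduces to the remaining gates.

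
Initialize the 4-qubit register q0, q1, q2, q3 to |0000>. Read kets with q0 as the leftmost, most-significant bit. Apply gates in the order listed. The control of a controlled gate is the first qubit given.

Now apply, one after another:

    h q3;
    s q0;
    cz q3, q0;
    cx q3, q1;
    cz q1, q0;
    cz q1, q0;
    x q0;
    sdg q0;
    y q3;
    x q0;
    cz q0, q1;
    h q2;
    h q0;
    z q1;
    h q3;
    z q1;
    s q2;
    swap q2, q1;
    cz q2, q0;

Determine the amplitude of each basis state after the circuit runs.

The final amplitudes are 1/4 on |0000>, -1/4 on |0001>, -1/4 on |0010>, -1/4 on |0011>, I/4 on |0100>, -I/4 on |0101>, -I/4 on |0110>, -I/4 on |0111>, 1/4 on |1000>, -1/4 on |1001>, 1/4 on |1010>, 1/4 on |1011>, I/4 on |1100>, -I/4 on |1101>, I/4 on |1110>, I/4 on |1111>.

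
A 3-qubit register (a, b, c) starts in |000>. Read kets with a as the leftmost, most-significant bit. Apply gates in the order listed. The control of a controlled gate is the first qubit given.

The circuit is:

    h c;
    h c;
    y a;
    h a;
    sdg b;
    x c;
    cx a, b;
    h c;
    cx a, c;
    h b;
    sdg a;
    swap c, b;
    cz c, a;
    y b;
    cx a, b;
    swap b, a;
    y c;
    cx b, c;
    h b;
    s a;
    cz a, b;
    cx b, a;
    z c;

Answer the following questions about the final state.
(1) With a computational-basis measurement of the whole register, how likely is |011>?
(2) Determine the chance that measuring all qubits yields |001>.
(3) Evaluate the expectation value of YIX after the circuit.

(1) Outcome |011> occurs with probability 1/8.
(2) Outcome |001> occurs with probability 1/8.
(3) In the final state, YIX has expectation 1.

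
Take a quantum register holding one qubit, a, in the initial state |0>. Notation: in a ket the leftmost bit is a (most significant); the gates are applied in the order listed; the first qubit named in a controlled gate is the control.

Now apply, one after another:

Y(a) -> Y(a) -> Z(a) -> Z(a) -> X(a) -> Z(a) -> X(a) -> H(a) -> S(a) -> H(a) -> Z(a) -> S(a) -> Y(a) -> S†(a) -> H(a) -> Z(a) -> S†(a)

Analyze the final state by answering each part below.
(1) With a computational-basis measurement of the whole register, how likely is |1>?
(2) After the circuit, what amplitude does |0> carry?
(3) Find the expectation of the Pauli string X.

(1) Outcome |1> occurs with probability 1/2.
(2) The amplitude on |0> is -sqrt(2)*I/2.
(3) In the final state, X has expectation -1.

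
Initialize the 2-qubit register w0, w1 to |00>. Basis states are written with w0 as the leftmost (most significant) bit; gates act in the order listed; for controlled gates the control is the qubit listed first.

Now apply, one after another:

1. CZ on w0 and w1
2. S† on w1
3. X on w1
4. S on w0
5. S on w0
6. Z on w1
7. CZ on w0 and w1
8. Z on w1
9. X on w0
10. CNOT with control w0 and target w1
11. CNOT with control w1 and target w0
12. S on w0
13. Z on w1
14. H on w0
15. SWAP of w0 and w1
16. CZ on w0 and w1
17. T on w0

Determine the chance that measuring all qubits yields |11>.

A full measurement returns |11> with probability 0.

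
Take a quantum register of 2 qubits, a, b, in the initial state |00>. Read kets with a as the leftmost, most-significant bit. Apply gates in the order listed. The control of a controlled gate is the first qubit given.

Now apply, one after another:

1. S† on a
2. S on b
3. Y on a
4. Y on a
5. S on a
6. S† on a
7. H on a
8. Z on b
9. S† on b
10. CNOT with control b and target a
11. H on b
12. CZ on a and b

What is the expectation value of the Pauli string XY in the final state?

The observable XY averages to 0.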